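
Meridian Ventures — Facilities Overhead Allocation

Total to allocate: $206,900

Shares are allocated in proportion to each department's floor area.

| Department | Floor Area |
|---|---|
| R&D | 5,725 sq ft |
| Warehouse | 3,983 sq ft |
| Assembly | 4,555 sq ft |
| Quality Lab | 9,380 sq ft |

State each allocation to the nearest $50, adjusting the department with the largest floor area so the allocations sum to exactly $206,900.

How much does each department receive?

R&D: $50,100 | Warehouse: $34,850 | Assembly: $39,850 | Quality Lab: $82,100

Combined floor area = 5,725 + 3,983 + 4,555 + 9,380 = 23,643.
Unrounded shares: R&D 50,099.50; Warehouse 34,855.25; Assembly 39,860.83; Quality Lab 82,084.42.
After rounding ($50): R&D $50,100; Warehouse $34,850; Assembly $39,850; Quality Lab $82,100. Sum = $206,900.
Sum already equals the total — no adjustment.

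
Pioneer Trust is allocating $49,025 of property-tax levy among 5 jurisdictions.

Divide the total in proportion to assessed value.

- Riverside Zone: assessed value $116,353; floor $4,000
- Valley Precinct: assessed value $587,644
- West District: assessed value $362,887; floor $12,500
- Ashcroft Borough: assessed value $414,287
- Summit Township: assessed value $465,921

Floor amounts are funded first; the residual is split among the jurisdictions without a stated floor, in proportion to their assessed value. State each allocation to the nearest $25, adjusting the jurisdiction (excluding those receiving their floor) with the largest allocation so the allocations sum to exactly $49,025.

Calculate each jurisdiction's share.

Riverside Zone: $4,000 · Valley Precinct: $13,025 · West District: $12,500 · Ashcroft Borough: $9,175 · Summit Township: $10,325

Fund the minimums — Riverside Zone $4,000; West District $12,500. Balance $32,525.
Balance split over remaining assessed value 1,467,852: Valley Precinct 13,021.15 → $13,025; Ashcroft Borough 9,179.87 → $9,175; Summit Township 10,323.98 → $10,325.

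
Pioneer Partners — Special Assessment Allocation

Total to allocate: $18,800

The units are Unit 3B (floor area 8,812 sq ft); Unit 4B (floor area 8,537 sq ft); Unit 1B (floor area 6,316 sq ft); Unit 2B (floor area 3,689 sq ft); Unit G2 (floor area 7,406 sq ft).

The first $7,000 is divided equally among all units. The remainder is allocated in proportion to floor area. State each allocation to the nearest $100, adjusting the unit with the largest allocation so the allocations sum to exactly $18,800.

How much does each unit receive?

Unit 3B: $4,400 | Unit 4B: $4,300 | Unit 1B: $3,500 | Unit 2B: $2,700 | Unit G2: $3,900

First tranche $7,000 split equally: $1,400 each.
Remainder $11,800 by floor area (total 34,760): Unit 3B 2,991.42 → $3,000; Unit 4B 2,898.06 → $2,900; Unit 1B 2,144.10 → $2,100; Unit 2B 1,252.31 → $1,300; Unit G2 2,514.12 → $2,500.
Totals: Unit 3B $1,400 + $3,000 = $4,400; Unit 4B $1,400 + $2,900 = $4,300; Unit 1B $1,400 + $2,100 = $3,500; Unit 2B $1,400 + $1,300 = $2,700; Unit G2 $1,400 + $2,500 = $3,900.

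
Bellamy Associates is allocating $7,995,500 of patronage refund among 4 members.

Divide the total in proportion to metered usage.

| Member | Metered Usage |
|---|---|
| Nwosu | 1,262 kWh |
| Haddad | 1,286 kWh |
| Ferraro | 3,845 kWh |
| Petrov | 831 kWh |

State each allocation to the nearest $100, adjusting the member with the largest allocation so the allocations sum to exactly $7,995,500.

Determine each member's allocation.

Nwosu: $1,396,800 · Haddad: $1,423,300 · Ferraro: $4,255,700 · Petrov: $919,700

Sum of metered usage: 7,224.
Unrounded shares: Nwosu 1,262/7,224 × $7,995,500 = 1,396,777.55; Haddad 1,286/7,224 × $7,995,500 = 1,423,340.67; Ferraro 3,845/7,224 × $7,995,500 = 4,255,633.65; Petrov 831/7,224 × $7,995,500 = 919,748.13.
Rounded to nearest $100: Nwosu $1,396,800; Haddad $1,423,300; Ferraro $4,255,600; Petrov $919,700. Sum = $7,995,400.
Difference $7,995,500 − $7,995,400 = +$100 applied to largest allocation (Ferraro): Ferraro becomes $4,255,700.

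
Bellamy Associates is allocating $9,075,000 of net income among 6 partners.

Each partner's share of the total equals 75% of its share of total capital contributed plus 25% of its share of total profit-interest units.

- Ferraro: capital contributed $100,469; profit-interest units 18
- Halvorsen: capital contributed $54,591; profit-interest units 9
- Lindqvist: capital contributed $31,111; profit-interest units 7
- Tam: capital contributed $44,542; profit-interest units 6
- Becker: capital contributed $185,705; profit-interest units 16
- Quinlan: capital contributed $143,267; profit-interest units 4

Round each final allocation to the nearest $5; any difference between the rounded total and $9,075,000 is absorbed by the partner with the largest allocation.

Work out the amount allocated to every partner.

Ferraro: $1,902,415 | Halvorsen: $1,004,185 | Lindqvist: $643,025 | Tam: $768,545 | Becker: $2,863,330 | Quinlan: $1,893,500

Capital contributed total 559,685; profit-interest units total 60.
Blended shares (75% capital contributed + 25% profit-interest units): Ferraro 0.2096; Halvorsen 0.1107; Lindqvist 0.0709; Tam 0.0847; Becker 0.3155; Quinlan 0.2087.
Proportional shares: Ferraro 1,902,414.28; Halvorsen 1,004,185.92; Lindqvist 643,023.96; Tam 768,543.95; Becker 2,863,332.20; Quinlan 1,893,499.69.
After rounding ($5): Ferraro $1,902,415; Halvorsen $1,004,185; Lindqvist $643,025; Tam $768,545; Becker $2,863,330; Quinlan $1,893,500. Sum = $9,075,000.
Rounded total matches; no reconciliation needed.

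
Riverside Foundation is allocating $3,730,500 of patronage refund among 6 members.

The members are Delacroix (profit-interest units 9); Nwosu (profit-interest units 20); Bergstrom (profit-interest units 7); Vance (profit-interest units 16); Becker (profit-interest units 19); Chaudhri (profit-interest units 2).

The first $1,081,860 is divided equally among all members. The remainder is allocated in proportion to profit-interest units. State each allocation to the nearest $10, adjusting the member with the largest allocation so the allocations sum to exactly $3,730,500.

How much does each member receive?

Delacroix: $506,850 | Nwosu: $905,970 | Bergstrom: $434,290 | Vance: $760,830 | Becker: $869,680 | Chaudhri: $252,880

Equal tier: $1,081,860 ÷ 6 = $180,310 apiece.
Remainder $2,648,640 by profit-interest units (total 73): Delacroix 326,544.66 → $326,540; Nwosu 725,654.79 → $725,650; Bergstrom 253,979.18 → $253,980; Vance 580,523.84 → $580,520; Becker 689,372.05 → $689,370; Chaudhri 72,565.48 → $72,570.
Rounding difference +$10 on remainder applied to Nwosu.
Totals: Delacroix $180,310 + $326,540 = $506,850; Nwosu $180,310 + $725,660 = $905,970; Bergstrom $180,310 + $253,980 = $434,290; Vance $180,310 + $580,520 = $760,830; Becker $180,310 + $689,370 = $869,680; Chaudhri $180,310 + $72,570 = $252,880.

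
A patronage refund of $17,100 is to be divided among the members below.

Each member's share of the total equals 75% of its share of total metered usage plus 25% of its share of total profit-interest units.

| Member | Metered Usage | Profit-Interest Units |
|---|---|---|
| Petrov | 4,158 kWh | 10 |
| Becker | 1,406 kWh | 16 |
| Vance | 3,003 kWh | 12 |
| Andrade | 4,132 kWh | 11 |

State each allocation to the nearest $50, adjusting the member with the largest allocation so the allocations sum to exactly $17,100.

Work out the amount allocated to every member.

Totals — metered usage 12,699, profit-interest units 49.
Combined weights (75% metered usage + 25% profit-interest units): Petrov 0.2966; Becker 0.1647; Vance 0.2386; Andrade 0.3002.
Pro-rata amounts: Petrov 5,071.70; Becker 2,815.87; Vance 4,079.73; Andrade 5,132.69.
Rounded to nearest $50: Petrov $5,050; Becker $2,800; Vance $4,100; Andrade $5,150. Sum = $17,100.
Rounded total matches; no reconciliation needed.

Petrov: $5,050 | Becker: $2,800 | Vance: $4,100 | Andrade: $5,150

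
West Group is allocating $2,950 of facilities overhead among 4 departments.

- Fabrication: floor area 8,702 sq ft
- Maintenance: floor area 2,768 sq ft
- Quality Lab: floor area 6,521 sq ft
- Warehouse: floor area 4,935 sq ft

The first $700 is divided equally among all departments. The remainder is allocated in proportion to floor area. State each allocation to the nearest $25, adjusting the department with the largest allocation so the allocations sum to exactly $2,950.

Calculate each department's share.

Equal tier: $700 ÷ 4 = $175 apiece.
Remainder $2,250 by floor area (total 22,926): Fabrication 854.03 → $850; Maintenance 271.66 → $275; Quality Lab 639.98 → $650; Warehouse 484.33 → $475.
Totals: Fabrication $175 + $850 = $1,025; Maintenance $175 + $275 = $450; Quality Lab $175 + $650 = $825; Warehouse $175 + $475 = $650.

Fabrication: $1,025 · Maintenance: $450 · Quality Lab: $825 · Warehouse: $650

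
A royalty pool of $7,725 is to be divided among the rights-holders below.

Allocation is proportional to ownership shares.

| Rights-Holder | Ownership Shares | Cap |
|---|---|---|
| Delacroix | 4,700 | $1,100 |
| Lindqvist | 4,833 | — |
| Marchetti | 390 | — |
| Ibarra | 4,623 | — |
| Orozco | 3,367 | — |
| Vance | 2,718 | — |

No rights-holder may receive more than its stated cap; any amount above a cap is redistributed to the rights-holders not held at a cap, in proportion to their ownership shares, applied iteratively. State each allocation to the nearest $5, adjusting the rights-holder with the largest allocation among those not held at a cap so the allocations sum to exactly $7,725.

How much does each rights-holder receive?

Ownership shares total: 20,631.
Proportional shares (ignoring caps): Delacroix 1,759.85; Lindqvist 1,809.65; Marchetti 146.03; Ibarra 1,731.02; Orozco 1,260.73; Vance 1,017.72.
Held at cap: Delacroix ($1,100); residual $6,625 reallocated over remaining ownership shares 15,931.
Shares after redistribution: Lindqvist 2,009.83 → $2,010; Marchetti 162.18 → $160; Ibarra 1,922.502 → $1,925; Orozco 1,400.19 → $1,400; Vance 1,130.30 → $1,130.

Delacroix: $1,100; Lindqvist: $2,010; Marchetti: $160; Ibarra: $1,925; Orozco: $1,400; Vance: $1,130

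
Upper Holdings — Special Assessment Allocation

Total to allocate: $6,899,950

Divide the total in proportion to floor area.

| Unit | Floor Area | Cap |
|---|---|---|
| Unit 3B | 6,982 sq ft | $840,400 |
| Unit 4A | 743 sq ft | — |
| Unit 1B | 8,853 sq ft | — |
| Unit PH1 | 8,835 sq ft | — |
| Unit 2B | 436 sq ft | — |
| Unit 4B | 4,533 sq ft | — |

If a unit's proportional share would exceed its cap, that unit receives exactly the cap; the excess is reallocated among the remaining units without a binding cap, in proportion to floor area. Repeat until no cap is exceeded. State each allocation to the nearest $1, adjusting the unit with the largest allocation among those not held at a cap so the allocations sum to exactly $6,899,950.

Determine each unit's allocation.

Unit 3B: $840,400; Unit 4A: $192,404; Unit 1B: $2,292,529; Unit PH1: $2,287,869; Unit 2B: $112,904; Unit 4B: $1,173,844

Combined floor area = 30,382.
Unconstrained shares: Unit 3B 1,585,657.66; Unit 4A 168,740.14; Unit 1B 2,010,573.94; Unit PH1 2,006,486.02; Unit 2B 99,018.44; Unit 4B 1,029,473.81.
Capped: Unit 3B ($840,400); residual $6,059,550 reallocated over remaining floor area 23,400.
Remaining shares: Unit 4A 192,403.66 → $192,404; Unit 1B 2,292,529.75 → $2,292,530; Unit PH1 2,287,868.56 → $2,287,869; Unit 2B 112,904.44 → $112,904; Unit 4B 1,173,843.60 → $1,173,844.
Rounding difference −$1 applied to Unit 1B → $2,292,529.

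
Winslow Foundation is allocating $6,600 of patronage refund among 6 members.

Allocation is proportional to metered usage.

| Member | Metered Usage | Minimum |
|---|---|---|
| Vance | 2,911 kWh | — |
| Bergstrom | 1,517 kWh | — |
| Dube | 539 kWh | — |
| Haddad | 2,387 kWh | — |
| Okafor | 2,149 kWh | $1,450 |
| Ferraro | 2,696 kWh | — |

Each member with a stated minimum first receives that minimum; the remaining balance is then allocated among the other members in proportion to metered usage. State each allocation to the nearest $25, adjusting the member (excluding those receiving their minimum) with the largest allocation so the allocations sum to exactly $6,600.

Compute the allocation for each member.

Vance: $1,500 · Bergstrom: $775 · Dube: $275 · Haddad: $1,225 · Okafor: $1,450 · Ferraro: $1,375

Fund the minimums — Okafor $1,450. Residual $5,150.
Residual split over remaining metered usage 10,050: Vance 1,491.71 → $1,500; Bergstrom 777.37 → $775; Dube 276.20 → $275; Haddad 1,223.19 → $1,225; Ferraro 1,381.53 → $1,375.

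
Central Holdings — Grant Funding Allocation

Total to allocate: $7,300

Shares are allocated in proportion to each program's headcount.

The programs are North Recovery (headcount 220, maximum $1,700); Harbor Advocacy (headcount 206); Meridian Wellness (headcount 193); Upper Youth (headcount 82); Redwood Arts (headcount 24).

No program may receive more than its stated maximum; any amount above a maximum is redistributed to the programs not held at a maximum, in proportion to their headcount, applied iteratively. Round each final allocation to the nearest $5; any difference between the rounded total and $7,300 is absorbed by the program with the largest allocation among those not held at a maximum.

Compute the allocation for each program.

North Recovery: $1,700; Harbor Advocacy: $2,285; Meridian Wellness: $2,140; Upper Youth: $910; Redwood Arts: $265

Combined headcount = 725.
Proportional shares (ignoring caps): North Recovery 2,215.17; Harbor Advocacy 2,074.21; Meridian Wellness 1,943.31; Upper Youth 825.66; Redwood Arts 241.66.
Cap binds for North Recovery ($1,700); remaining pool $5,600 reallocated over remaining headcount 505.
Remaining shares: Harbor Advocacy 2,284.36 → $2,285; Meridian Wellness 2,140.20 → $2,140; Upper Youth 909.31 → $910; Redwood Arts 266.14 → $265.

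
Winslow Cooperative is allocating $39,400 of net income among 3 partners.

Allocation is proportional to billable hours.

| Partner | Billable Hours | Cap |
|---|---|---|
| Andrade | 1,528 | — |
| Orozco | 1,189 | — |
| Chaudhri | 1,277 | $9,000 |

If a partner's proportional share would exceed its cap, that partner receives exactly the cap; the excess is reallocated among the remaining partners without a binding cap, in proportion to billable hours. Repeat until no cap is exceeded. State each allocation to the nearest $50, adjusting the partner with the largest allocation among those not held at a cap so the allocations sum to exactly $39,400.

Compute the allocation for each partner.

Andrade: $17,100 · Orozco: $13,300 · Chaudhri: $9,000

Sum of billable hours: 3,994.
Unconstrained shares: Andrade 15,073.41; Orozco 11,729.24; Chaudhri 12,597.35.
Capped: Chaudhri ($9,000); balance $30,400 reallocated over remaining billable hours 2,717.
Remaining shares: Andrade 17,096.50 → $17,100; Orozco 13,303.50 → $13,300.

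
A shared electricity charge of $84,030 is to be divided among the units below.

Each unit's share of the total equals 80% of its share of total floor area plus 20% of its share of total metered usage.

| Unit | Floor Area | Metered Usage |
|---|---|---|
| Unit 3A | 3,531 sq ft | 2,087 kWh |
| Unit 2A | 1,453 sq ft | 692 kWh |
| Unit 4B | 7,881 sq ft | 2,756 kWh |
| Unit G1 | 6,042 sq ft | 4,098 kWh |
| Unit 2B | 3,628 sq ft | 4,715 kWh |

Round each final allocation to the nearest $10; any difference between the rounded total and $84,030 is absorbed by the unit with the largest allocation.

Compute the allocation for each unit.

Unit 3A: $12,980 · Unit 2A: $5,140 · Unit 4B: $26,740 · Unit G1: $22,820 · Unit 2B: $16,350

Floor area total 22,535; metered usage total 14,348.
Composite weights (80% floor area + 20% metered usage): Unit 3A 0.1544; Unit 2A 0.0612; Unit 4B 0.3182; Unit G1 0.2716; Unit 2B 0.1945.
Raw shares: Unit 3A 12,977.83; Unit 2A 5,144.98; Unit 4B 26,737.89; Unit G1 22,823.89; Unit 2B 16,345.40.
After rounding ($10): Unit 3A $12,980; Unit 2A $5,140; Unit 4B $26,740; Unit G1 $22,820; Unit 2B $16,350. Sum = $84,030.
Rounded total matches; no reconciliation needed.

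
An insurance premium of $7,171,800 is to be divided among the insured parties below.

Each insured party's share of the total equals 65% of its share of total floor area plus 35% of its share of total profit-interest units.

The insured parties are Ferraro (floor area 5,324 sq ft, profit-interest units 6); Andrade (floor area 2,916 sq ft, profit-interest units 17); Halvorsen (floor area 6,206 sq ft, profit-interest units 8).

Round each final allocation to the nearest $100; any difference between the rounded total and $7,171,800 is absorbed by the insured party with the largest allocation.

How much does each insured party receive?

Totals — floor area 14,446, profit-interest units 31.
Combined weights (65% floor area + 35% profit-interest units): Ferraro 0.3073; Andrade 0.3231; Halvorsen 0.3696.
Pro-rata amounts: Ferraro 2,203,866.44; Andrade 2,317,505.16; Halvorsen 2,650,428.40.
At nearest $100: Ferraro $2,203,900; Andrade $2,317,500; Halvorsen $2,650,400. Sum = $7,171,800.
Rounded total matches; no reconciliation needed.

Ferraro: $2,203,900 | Andrade: $2,317,500 | Halvorsen: $2,650,400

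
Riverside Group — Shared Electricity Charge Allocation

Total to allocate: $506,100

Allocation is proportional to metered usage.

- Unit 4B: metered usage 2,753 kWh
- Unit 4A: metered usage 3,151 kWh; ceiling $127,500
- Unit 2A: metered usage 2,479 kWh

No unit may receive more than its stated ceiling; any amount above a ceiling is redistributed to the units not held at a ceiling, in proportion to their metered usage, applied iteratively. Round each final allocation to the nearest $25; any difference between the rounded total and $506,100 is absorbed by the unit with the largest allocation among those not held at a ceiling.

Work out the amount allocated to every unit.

Unit 4B: $199,225 | Unit 4A: $127,500 | Unit 2A: $179,375

Combined metered usage = 8,383.
Unconstrained shares: Unit 4B 166,204.62; Unit 4A 190,232.74; Unit 2A 149,662.64.
Cap binds for Unit 4A ($127,500); balance $378,600 reallocated over remaining metered usage 5,232.
Shares after redistribution: Unit 4B 199,213.65 → $199,225; Unit 2A 179,386.35 → $179,375.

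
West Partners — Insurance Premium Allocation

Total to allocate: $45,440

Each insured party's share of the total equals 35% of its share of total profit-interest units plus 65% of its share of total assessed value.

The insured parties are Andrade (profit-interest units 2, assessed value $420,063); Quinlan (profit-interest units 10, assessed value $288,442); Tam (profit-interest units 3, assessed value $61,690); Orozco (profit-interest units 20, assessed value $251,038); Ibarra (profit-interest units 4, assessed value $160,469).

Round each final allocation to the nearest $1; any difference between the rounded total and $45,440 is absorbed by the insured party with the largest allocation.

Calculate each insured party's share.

Profit-interest units total 39; assessed value total 1,181,702.
Blended shares (35% profit-interest units + 65% assessed value): Andrade 0.2490; Quinlan 0.2484; Tam 0.0609; Orozco 0.3176; Ibarra 0.1242.
Proportional shares: Andrade 11,314.84; Quinlan 11,287.40; Tam 2,765.29; Orozco 14,430.46; Ibarra 5,642.02.
Rounded to nearest $1: Andrade $11,315; Quinlan $11,287; Tam $2,765; Orozco $14,430; Ibarra $5,642. Sum = $45,439.
Difference $45,440 − $45,439 = +$1 applied to largest allocation (Orozco): Orozco becomes $14,431.

Andrade: $11,315; Quinlan: $11,287; Tam: $2,765; Orozco: $14,431; Ibarra: $5,642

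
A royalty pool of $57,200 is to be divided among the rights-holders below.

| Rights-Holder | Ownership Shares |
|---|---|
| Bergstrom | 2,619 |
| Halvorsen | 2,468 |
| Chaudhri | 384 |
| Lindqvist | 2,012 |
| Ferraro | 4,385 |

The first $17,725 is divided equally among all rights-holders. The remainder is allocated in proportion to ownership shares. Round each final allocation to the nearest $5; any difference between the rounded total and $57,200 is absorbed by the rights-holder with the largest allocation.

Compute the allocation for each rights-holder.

Bergstrom: $12,255 | Halvorsen: $11,755 | Chaudhri: $4,820 | Lindqvist: $10,235 | Ferraro: $18,135

First tranche $17,725 split equally: $3,545 each.
Remainder $39,475 by ownership shares (total 11,868): Bergstrom 8,711.24 → $8,710; Halvorsen 8,208.99 → $8,210; Chaudhri 1,277.25 → $1,275; Lindqvist 6,692.26 → $6,690; Ferraro 14,585.26 → $14,585.
Rounding difference +$5 on remainder applied to Ferraro.
Totals: Bergstrom $3,545 + $8,710 = $12,255; Halvorsen $3,545 + $8,210 = $11,755; Chaudhri $3,545 + $1,275 = $4,820; Lindqvist $3,545 + $6,690 = $10,235; Ferraro $3,545 + $14,590 = $18,135.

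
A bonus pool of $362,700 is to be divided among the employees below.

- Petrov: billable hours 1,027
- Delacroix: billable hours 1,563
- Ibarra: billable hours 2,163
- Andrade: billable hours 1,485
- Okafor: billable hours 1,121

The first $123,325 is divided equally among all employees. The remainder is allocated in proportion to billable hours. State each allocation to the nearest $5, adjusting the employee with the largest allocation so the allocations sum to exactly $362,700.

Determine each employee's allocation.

Petrov: $58,070 | Delacroix: $75,505 | Ibarra: $95,025 | Andrade: $72,970 | Okafor: $61,130

First tranche $123,325 split equally: $24,665 each.
Remainder $239,375 by billable hours (total 7,359): Petrov 33,406.46 → $33,405; Delacroix 50,841.57 → $50,840; Ibarra 70,358.49 → $70,360; Andrade 48,304.37 → $48,305; Okafor 36,464.11 → $36,465.
Totals: Petrov $24,665 + $33,405 = $58,070; Delacroix $24,665 + $50,840 = $75,505; Ibarra $24,665 + $70,360 = $95,025; Andrade $24,665 + $48,305 = $72,970; Okafor $24,665 + $36,465 = $61,130.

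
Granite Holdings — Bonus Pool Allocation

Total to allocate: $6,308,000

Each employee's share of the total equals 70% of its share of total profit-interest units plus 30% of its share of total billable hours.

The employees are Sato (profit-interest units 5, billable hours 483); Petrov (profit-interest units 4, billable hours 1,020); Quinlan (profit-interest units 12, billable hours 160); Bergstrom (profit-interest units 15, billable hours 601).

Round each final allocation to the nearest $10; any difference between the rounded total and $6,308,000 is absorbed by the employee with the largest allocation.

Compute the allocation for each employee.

Profit-interest units total 36; billable hours total 2,264.
Blended shares (70% profit-interest units + 30% billable hours): Sato 0.1612; Petrov 0.2129; Quinlan 0.2545; Bergstrom 0.3713.
Unrounded shares: Sato 1,017,000.92; Petrov 1,343,205.26; Quinlan 1,605,605.18; Bergstrom 2,342,188.63.
At nearest $10: Sato $1,017,000; Petrov $1,343,210; Quinlan $1,605,610; Bergstrom $2,342,190. Sum = $6,308,010.
Difference $6,308,000 − $6,308,010 = −$10 applied to largest allocation (Bergstrom): Bergstrom becomes $2,342,180.

Sato: $1,017,000 | Petrov: $1,343,210 | Quinlan: $1,605,610 | Bergstrom: $2,342,180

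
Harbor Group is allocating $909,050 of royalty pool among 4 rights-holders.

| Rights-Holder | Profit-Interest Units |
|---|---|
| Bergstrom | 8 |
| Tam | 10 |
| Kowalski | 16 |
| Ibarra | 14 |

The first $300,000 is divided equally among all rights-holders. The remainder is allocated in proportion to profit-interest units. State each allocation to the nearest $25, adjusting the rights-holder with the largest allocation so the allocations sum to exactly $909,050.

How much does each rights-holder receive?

Bergstrom: $176,500; Tam: $201,875; Kowalski: $278,025; Ibarra: $252,650

$300,000 shared equally gives $75,000 per rights-holder.
Remainder $609,050 by profit-interest units (total 48): Bergstrom 101,508.33 → $101,500; Tam 126,885.42 → $126,875; Kowalski 203,016.67 → $203,025; Ibarra 177,639.58 → $177,650.
Totals: Bergstrom $75,000 + $101,500 = $176,500; Tam $75,000 + $126,875 = $201,875; Kowalski $75,000 + $203,025 = $278,025; Ibarra $75,000 + $177,650 = $252,650.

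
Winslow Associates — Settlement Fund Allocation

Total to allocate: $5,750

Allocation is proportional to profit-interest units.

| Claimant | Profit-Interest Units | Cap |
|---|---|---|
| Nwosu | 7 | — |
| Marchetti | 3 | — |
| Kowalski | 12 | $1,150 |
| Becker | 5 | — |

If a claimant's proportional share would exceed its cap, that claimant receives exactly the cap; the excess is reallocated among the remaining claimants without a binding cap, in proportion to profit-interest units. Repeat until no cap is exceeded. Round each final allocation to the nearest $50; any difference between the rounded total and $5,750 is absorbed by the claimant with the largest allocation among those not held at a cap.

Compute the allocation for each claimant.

Combined profit-interest units = 27.
Pro-rata shares before constraints: Nwosu 1,490.74; Marchetti 638.89; Kowalski 2,555.56; Becker 1,064.81.
Held at cap: Kowalski ($1,150); residual $4,600 reallocated over remaining profit-interest units 15.
Redistributed shares: Nwosu 2,146.67 → $2,150; Marchetti 920.00 → $900; Becker 1,533.33 → $1,550.

Nwosu: $2,150 · Marchetti: $900 · Kowalski: $1,150 · Becker: $1,550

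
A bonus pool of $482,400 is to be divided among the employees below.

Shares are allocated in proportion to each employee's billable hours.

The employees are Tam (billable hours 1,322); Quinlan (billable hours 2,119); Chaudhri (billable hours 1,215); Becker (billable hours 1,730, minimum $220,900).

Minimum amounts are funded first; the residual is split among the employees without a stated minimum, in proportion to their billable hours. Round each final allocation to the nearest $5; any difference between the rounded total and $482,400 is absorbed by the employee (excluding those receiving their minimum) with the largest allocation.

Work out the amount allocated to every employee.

Tam: $74,250 · Quinlan: $119,010 · Chaudhri: $68,240 · Becker: $220,900

Fund the minimums — Becker $220,900. Remaining pool $261,500.
Remaining pool split over remaining billable hours 4,656: Tam 74,248.93 → $74,250; Quinlan 119,011.71 → $119,010; Chaudhri 68,239.37 → $68,240.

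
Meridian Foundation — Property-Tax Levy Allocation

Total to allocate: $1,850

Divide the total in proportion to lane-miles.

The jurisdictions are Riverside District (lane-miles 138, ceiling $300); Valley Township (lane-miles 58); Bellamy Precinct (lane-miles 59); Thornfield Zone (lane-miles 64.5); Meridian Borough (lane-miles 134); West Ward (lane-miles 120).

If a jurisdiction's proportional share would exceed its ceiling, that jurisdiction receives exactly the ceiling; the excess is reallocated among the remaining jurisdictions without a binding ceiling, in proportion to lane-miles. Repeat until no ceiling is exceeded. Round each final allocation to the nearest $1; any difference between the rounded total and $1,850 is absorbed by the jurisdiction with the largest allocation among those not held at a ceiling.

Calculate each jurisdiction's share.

Total lane-miles = 573.5.
Unconstrained shares: Riverside District 445.16; Valley Township 187.10; Bellamy Precinct 190.32; Thornfield Zone 208.06; Meridian Borough 432.26; West Ward 387.10.
Capped: Riverside District ($300); remaining pool $1,550 reallocated over remaining lane-miles 435.5.
Shares after redistribution: Valley Township 206.43 → $206; Bellamy Precinct 209.99 → $210; Thornfield Zone 229.56 → $230; Meridian Borough 476.92 → $477; West Ward 427.10 → $427.

Riverside District: $300; Valley Township: $206; Bellamy Precinct: $210; Thornfield Zone: $230; Meridian Borough: $477; West Ward: $427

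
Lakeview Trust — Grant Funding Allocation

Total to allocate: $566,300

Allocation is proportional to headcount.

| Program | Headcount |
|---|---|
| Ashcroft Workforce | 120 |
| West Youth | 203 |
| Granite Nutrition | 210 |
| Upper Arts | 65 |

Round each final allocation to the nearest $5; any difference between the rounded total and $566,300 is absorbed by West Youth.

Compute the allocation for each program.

Ashcroft Workforce: $113,640 · West Youth: $192,235 · Granite Nutrition: $198,870 · Upper Arts: $61,555

Combined headcount = 598.
Pro-rata amounts: Ashcroft Workforce 120/598 × $566,300 = 113,638.80; West Youth 203/598 × $566,300 = 192,238.96; Granite Nutrition 210/598 × $566,300 = 198,867.89; Upper Arts 65/598 × $566,300 = 61,554.35.
After rounding ($5): Ashcroft Workforce $113,640; West Youth $192,240; Granite Nutrition $198,870; Upper Arts $61,555. Sum = $566,305.
Difference $566,300 − $566,305 = −$5 applied to West Youth: West Youth becomes $192,235.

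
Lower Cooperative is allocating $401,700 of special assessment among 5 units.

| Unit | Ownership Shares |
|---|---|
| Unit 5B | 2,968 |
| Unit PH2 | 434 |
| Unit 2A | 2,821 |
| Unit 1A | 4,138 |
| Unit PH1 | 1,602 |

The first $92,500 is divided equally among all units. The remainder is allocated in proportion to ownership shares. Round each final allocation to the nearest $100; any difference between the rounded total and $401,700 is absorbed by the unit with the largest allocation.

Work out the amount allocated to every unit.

Unit 5B: $95,200 · Unit PH2: $29,700 · Unit 2A: $91,400 · Unit 1A: $125,500 · Unit PH1: $59,900

$92,500 shared equally gives $18,500 per unit.
Remainder $309,200 by ownership shares (total 11,963): Unit 5B 76,712.00 → $76,700; Unit PH2 11,217.32 → $11,200; Unit 2A 72,912.58 → $72,900; Unit 1A 106,952.24 → $107,000; Unit PH1 41,405.87 → $41,400.
Totals: Unit 5B $18,500 + $76,700 = $95,200; Unit PH2 $18,500 + $11,200 = $29,700; Unit 2A $18,500 + $72,900 = $91,400; Unit 1A $18,500 + $107,000 = $125,500; Unit PH1 $18,500 + $41,400 = $59,900.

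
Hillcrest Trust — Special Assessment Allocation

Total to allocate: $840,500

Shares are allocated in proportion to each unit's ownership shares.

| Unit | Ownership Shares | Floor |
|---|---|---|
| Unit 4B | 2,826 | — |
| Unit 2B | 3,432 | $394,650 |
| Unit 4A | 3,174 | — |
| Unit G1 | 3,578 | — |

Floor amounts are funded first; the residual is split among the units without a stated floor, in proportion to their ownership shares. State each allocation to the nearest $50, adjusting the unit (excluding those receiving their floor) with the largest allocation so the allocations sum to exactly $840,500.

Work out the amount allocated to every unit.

Guaranteed amounts: Unit 2B $394,650. Remaining pool $445,850.
Remaining pool split over remaining ownership shares 9,578: Unit 4B 131,548.56 → $131,550; Unit 4A 147,747.74 → $147,750; Unit G1 166,553.70 → $166,550.

Unit 4B: $131,550 · Unit 2B: $394,650 · Unit 4A: $147,750 · Unit G1: $166,550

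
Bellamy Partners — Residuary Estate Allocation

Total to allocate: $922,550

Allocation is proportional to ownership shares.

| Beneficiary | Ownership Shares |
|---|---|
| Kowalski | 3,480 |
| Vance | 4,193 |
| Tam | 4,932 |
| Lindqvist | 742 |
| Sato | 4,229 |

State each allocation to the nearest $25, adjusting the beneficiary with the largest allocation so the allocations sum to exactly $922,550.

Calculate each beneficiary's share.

Ownership shares total: 17,576.
Proportional shares: Kowalski 3,480/17,576 × $922,550 = 182,662.38; Vance 4,193/17,576 × $922,550 = 220,087.17; Tam 4,932/17,576 × $922,550 = 258,876.68; Lindqvist 742/17,576 × $922,550 = 38,946.98; Sato 4,229/17,576 × $922,550 = 221,976.78.
After rounding ($25): Kowalski $182,650; Vance $220,075; Tam $258,875; Lindqvist $38,950; Sato $221,975. Sum = $922,525.
Difference $922,550 − $922,525 = +$25 applied to largest allocation (Tam): Tam becomes $258,900.

Kowalski: $182,650 | Vance: $220,075 | Tam: $258,900 | Lindqvist: $38,950 | Sato: $221,975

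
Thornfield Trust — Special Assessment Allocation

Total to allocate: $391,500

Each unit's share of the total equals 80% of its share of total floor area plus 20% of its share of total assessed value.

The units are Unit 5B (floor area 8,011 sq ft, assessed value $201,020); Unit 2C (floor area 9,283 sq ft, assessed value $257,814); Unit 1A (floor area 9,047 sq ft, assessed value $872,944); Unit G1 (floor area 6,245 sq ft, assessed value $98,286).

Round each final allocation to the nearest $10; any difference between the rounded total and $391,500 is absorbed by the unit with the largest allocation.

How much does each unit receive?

Floor area total 32,586; assessed value total 1,430,064.
Blended shares (80% floor area + 20% assessed value): Unit 5B 0.2248; Unit 2C 0.2640; Unit 1A 0.3442; Unit G1 0.1671.
Proportional shares: Unit 5B 88,004.05; Unit 2C 103,339.49; Unit 1A 134,751.27; Unit G1 65,405.19.
After rounding ($10): Unit 5B $88,000; Unit 2C $103,340; Unit 1A $134,750; Unit G1 $65,410. Sum = $391,500.
Rounded total matches; no reconciliation needed.

Unit 5B: $88,000 · Unit 2C: $103,340 · Unit 1A: $134,750 · Unit G1: $65,410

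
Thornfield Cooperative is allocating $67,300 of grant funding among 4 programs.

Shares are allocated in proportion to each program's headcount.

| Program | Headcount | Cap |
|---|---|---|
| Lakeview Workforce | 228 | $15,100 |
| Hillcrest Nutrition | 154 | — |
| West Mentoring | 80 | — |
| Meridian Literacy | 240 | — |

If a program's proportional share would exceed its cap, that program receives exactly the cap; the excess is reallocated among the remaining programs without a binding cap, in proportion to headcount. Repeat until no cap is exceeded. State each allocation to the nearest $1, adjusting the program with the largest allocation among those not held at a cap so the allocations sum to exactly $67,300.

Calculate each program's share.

Combined headcount = 702.
Pro-rata shares before constraints: Lakeview Workforce 21,858.12; Hillcrest Nutrition 14,763.82; West Mentoring 7,669.52; Meridian Literacy 23,008.55.
Capped: Lakeview Workforce ($15,100); residual $52,200 reallocated over remaining headcount 474.
Shares after redistribution: Hillcrest Nutrition 16,959.49 → $16,959; West Mentoring 8,810.13 → $8,810; Meridian Literacy 26,430.38 → $26,430.
Rounding difference +$1 applied to Meridian Literacy → $26,431.

Lakeview Workforce: $15,100; Hillcrest Nutrition: $16,959; West Mentoring: $8,810; Meridian Literacy: $26,431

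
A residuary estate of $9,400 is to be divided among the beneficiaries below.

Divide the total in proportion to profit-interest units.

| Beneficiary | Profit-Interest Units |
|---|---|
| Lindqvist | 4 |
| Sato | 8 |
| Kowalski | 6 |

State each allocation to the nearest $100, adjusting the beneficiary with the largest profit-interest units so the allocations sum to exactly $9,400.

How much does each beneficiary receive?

Total profit-interest units = 4 + 8 + 6 = 18.
Proportional shares: Lindqvist 2,088.89; Sato 4,177.78; Kowalski 3,133.33.
After rounding ($100): Lindqvist $2,100; Sato $4,200; Kowalski $3,100. Sum = $9,400.
Sum already equals the total — no adjustment.

Lindqvist: $2,100 | Sato: $4,200 | Kowalski: $3,100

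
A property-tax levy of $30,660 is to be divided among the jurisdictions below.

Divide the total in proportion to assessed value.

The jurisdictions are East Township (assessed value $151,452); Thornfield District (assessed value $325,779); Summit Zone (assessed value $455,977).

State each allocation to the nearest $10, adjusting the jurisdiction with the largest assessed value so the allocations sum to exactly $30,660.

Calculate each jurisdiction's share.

East Township: $4,980 · Thornfield District: $10,700 · Summit Zone: $14,980

Combined assessed value = 151,452 + 325,779 + 455,977 = 933,208.
Unrounded shares: East Township 4,975.87; Thornfield District 10,703.28; Summit Zone 14,980.86.
At nearest $10: East Township $4,980; Thornfield District $10,700; Summit Zone $14,980. Sum = $30,660.
No rounding difference to absorb.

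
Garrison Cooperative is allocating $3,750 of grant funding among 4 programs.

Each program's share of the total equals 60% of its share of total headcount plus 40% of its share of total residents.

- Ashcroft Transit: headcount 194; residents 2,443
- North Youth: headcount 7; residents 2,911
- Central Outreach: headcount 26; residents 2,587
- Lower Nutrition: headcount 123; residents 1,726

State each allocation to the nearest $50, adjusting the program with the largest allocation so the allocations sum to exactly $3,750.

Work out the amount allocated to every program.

Ashcroft Transit: $1,650 · North Youth: $500 · Central Outreach: $550 · Lower Nutrition: $1,050

Headcount total 350; residents total 9,667.
Blended shares (60% headcount + 40% residents): Ashcroft Transit 0.4337; North Youth 0.1325; Central Outreach 0.1516; Lower Nutrition 0.2823.
Unrounded shares: Ashcroft Transit 1,626.22; North Youth 496.69; Central Outreach 568.56; Lower Nutrition 1,058.53.
Rounded to nearest $50: Ashcroft Transit $1,650; North Youth $500; Central Outreach $550; Lower Nutrition $1,050. Sum = $3,750.
No rounding difference to absorb.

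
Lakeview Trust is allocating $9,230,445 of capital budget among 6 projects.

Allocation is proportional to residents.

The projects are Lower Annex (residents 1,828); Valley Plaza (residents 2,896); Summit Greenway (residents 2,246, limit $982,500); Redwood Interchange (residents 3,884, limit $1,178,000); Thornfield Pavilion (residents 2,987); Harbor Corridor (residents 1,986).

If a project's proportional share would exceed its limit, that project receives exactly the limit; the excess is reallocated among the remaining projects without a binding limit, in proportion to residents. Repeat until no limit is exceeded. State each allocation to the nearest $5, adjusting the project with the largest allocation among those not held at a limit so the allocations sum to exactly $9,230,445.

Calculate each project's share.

Lower Annex: $1,332,770; Valley Plaza: $2,111,430; Summit Greenway: $982,500; Redwood Interchange: $1,178,000; Thornfield Pavilion: $2,177,780; Harbor Corridor: $1,447,965

Sum of residents: 15,827.
Proportional shares (ignoring caps): Lower Annex 1,066,105.61; Valley Plaza 1,688,972.56; Summit Greenway 1,309,886.87; Redwood Interchange 2,265,182.81; Thornfield Pavilion 1,742,044.56; Harbor Corridor 1,158,252.59.
Cap binds for Summit Greenway ($982,500), Redwood Interchange ($1,178,000); residual $7,069,945 reallocated over remaining residents 9,697.
Redistributed shares: Lower Annex 1,332,768.84 → $1,332,770; Valley Plaza 2,111,432.48 → $2,111,430; Thornfield Pavilion 2,177,779.28 → $2,177,780; Harbor Corridor 1,447,964.40 → $1,447,965.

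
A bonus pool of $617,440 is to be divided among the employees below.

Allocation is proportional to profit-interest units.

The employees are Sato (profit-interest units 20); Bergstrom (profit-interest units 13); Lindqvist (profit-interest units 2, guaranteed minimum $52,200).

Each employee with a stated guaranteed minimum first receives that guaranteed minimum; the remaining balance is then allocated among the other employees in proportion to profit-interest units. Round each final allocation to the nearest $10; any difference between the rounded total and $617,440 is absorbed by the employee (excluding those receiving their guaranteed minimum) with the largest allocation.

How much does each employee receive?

Fund the minimums — Lindqvist $52,200. Residual $565,240.
Residual split over remaining profit-interest units 33: Sato 342,569.70 → $342,570; Bergstrom 222,670.30 → $222,670.

Sato: $342,570 | Bergstrom: $222,670 | Lindqvist: $52,200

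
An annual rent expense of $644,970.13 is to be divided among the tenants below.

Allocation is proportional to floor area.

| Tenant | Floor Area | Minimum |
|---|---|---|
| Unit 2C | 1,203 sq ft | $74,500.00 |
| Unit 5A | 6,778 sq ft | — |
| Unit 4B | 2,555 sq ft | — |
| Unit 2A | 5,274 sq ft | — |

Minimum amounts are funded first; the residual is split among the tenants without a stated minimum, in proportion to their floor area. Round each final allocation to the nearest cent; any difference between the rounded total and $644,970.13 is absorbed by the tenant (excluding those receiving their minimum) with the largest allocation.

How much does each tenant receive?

Unit 2C: $74,500.00 | Unit 5A: $264,711.89 | Unit 4B: $99,784.43 | Unit 2A: $205,973.81

Guaranteed amounts: Unit 2C $74,500.00. Remaining pool $570,470.13.
Remaining pool split over remaining floor area 14,607: Unit 5A 264,711.8875 → $264,711.89; Unit 4B 99,784.4309 → $99,784.43; Unit 2A 205,973.8116 → $205,973.81.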